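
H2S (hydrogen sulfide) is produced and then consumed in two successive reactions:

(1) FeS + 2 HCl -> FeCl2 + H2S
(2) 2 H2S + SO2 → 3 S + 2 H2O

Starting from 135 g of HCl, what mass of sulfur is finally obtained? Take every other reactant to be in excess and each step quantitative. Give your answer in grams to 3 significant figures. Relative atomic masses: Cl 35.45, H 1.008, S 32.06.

M(HCl) = 1.008 + 35.45 = 36.458 g/mol.
M(S) = 32.06 g/mol.
n(HCl) = 135.0 / 36.458 = 3.703 mol.
Step 1 gives a 2:1 ratio of HCl to H2S, so n(H2S) = 1.851 mol.
In step 2 the H2S:S ratio is 2:3, so n(S) = 2.777 mol.
Mass of S = 2.777 × 32.06 = 89.04 g.

89.0 g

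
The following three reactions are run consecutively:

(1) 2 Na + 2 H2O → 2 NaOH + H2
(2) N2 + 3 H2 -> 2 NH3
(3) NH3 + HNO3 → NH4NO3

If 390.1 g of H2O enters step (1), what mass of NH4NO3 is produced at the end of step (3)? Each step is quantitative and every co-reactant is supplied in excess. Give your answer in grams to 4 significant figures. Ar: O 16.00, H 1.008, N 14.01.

M(H2O) = 2(1.008) + 16.00 = 18.016 g/mol.
M(NH4NO3) = 2(14.01) + 4(1.008) + 3(16.00) = 80.052 g/mol.
n(H2O) = 390.1 / 18.016 = 21.653 mol.
Reaction (1): H2O→H2 ratio 2:1 ⇒ n(H2) = 10.826 mol.
Reaction (2): H2→NH3 ratio 3:2 ⇒ n(NH3) = 7.2177 mol.
Reaction (3): NH3→NH4NO3 ratio 1:1 ⇒ n(NH4NO3) = 7.2177 mol.
Mass of NH4NO3 = 7.2177 × 80.052 = 577.79 g.

577.8 g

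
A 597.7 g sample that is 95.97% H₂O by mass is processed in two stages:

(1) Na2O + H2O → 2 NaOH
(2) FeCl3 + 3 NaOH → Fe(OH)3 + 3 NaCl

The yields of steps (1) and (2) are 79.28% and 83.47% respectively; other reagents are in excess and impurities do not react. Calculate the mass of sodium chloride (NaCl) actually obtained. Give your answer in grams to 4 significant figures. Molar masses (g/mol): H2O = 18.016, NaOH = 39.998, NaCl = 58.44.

2463 g

Pure H2O = 597.7 × 0.9597 = 573.61 g.
n(H2O) = 573.61 / 18.016 = 31.839 mol.
Step 1 (H2O:NaOH = 1:2): theoretical n(NaOH) = 63.678 mol; at 79.28% yield, n(NaOH) = 50.484 mol.
Step 2 (NaOH:NaCl = 3:3): theoretical n(NaCl) = 50.484 mol, so theoretical mass = 50.484 × 58.44 = 2950.3 g.
At 83.47% yield, actual mass of NaCl = 2950.3 × 0.8347 = 2462.6 g.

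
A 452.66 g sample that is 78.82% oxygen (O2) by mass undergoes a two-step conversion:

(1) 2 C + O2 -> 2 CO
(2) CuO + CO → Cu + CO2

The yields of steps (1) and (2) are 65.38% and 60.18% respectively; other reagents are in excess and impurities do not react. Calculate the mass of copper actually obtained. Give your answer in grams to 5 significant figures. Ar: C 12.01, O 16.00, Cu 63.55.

Pure O2 = 452.66 × 0.7882 = 356.787 g.
M(O2) = 2(16.00) = 32.00 g/mol.
M(Cu) = 63.55 g/mol.
n(O2) = 356.787 / 32.00 = 11.1496 mol.
Step 1 (O2:CO = 1:2): theoretical n(CO) = 22.2992 mol; at 65.38% yield, n(CO) = 14.5792 mol.
Step 2 (CO:Cu = 1:1): theoretical n(Cu) = 14.5792 mol, so theoretical mass = 14.5792 × 63.55 = 926.508 g.
At 60.18% yield, actual mass of Cu = 926.508 × 0.6018 = 557.572 g.

557.57 g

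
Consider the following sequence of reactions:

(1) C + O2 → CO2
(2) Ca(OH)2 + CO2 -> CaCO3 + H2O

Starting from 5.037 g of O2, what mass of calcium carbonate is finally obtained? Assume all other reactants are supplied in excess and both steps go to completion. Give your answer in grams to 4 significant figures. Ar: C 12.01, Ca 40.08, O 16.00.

M(O2) = 2(16.00) = 32.00 g/mol.
M(CaCO3) = 40.08 + 12.01 + 3(16.00) = 100.09 g/mol.
n(O2) = 5.0370 / 32.00 = 0.15741 mol.
Step 1 gives a 1:1 ratio of O2 to CO2, so n(CO2) = 0.15741 mol.
In step 2 the CO2:CaCO3 ratio is 1:1, so n(CaCO3) = 0.15741 mol.
Mass of CaCO3 = 0.15741 × 100.09 = 15.755 g.

15.75 g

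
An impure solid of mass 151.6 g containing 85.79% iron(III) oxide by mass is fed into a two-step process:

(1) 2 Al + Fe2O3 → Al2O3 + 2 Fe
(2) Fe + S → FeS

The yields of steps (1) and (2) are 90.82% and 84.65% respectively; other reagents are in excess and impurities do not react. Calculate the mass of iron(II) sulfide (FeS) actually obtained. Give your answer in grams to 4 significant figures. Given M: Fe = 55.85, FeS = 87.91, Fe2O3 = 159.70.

110.1 g

Pure Fe2O3 = 151.6 × 0.8579 = 130.06 g.
n(Fe2O3) = 130.06 / 159.70 = 0.81439 mol.
Step 1 (Fe2O3:Fe = 1:2): theoretical n(Fe) = 1.6288 mol; at 90.82% yield, n(Fe) = 1.4793 mol.
Step 2 (Fe:FeS = 1:1): theoretical n(FeS) = 1.4793 mol, so theoretical mass = 1.4793 × 87.91 = 130.04 g.
At 84.65% yield, actual mass of FeS = 130.04 × 0.8465 = 110.08 g.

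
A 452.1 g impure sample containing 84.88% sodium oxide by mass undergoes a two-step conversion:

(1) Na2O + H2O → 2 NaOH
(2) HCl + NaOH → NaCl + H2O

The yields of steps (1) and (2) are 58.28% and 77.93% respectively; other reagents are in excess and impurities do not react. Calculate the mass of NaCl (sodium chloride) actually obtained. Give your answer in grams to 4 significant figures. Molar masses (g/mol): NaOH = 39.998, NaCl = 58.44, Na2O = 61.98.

328.7 g

Pure Na2O = 452.1 × 0.8488 = 383.74 g.
n(Na2O) = 383.74 / 61.98 = 6.1914 mol.
Step 1 (Na2O:NaOH = 1:2): theoretical n(NaOH) = 12.383 mol; at 58.28% yield, n(NaOH) = 7.2167 mol.
Step 2 (NaOH:NaCl = 1:1): theoretical n(NaCl) = 7.2167 mol, so theoretical mass = 7.2167 × 58.44 = 421.74 g.
At 77.93% yield, actual mass of NaCl = 421.74 × 0.7793 = 328.66 g.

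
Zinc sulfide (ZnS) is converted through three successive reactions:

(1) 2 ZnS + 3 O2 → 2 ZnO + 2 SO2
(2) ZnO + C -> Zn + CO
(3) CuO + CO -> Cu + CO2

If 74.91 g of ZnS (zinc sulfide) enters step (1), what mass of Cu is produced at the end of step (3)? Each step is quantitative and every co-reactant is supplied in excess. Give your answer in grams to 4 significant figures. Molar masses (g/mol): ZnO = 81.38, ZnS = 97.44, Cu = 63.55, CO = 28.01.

n(ZnS) = 74.91 / 97.44 = 0.76878 mol.
Reaction (1): ZnS→ZnO ratio 2:2 ⇒ n(ZnO) = 0.76878 mol.
Reaction (2): ZnO→CO ratio 1:1 ⇒ n(CO) = 0.76878 mol.
Reaction (3): CO→Cu ratio 1:1 ⇒ n(Cu) = 0.76878 mol.
Mass of Cu = 0.76878 × 63.55 = 48.856 g.

48.86 g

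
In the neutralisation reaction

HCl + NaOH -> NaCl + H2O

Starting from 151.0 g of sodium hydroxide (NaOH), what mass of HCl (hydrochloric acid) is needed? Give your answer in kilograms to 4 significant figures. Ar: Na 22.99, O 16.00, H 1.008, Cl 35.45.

0.1376 kg

M(NaOH) = 22.99 + 16.00 + 1.008 = 39.998 g/mol.
M(HCl) = 1.008 + 35.45 = 36.458 g/mol.
n(NaOH) = 151.00 g / 39.998 g/mol = 3.7752 mol.
From the equation the NaOH:HCl mole ratio is 1:1, so n(HCl) = 3.7752 × 1/1 = 3.7752 mol.
Mass of HCl = 3.7752 mol × 36.458 g/mol = 137.64 g.
Converting to kg: 137.64 g = 0.1376 kg.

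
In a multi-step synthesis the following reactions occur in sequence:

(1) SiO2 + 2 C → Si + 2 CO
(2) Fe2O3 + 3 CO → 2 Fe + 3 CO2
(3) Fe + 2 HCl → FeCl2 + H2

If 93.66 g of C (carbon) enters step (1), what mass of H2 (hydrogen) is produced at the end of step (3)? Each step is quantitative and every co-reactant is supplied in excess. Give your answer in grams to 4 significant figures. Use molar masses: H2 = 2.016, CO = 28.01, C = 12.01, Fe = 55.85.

10.48 g

n(C) = 93.66 / 12.01 = 7.7985 mol.
Reaction (1): C→CO ratio 2:2 ⇒ n(CO) = 7.7985 mol.
Reaction (2): CO→Fe ratio 3:2 ⇒ n(Fe) = 5.1990 mol.
Reaction (3): Fe→H2 ratio 1:1 ⇒ n(H2) = 5.1990 mol.
Mass of H2 = 5.1990 × 2.016 = 10.481 g.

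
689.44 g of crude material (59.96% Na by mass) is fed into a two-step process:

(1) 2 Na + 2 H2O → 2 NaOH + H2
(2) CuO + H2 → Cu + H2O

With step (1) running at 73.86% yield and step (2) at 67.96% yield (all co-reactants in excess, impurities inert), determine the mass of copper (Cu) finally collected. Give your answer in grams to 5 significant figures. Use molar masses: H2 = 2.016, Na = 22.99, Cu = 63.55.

Pure Na = 689.44 × 0.5996 = 413.388 g.
n(Na) = 413.388 / 22.99 = 17.9812 mol.
Step 1 (Na:H2 = 2:1): theoretical n(H2) = 8.99061 mol; at 73.86% yield, n(H2) = 6.64046 mol.
Step 2 (H2:Cu = 1:1): theoretical n(Cu) = 6.64046 mol, so theoretical mass = 6.64046 × 63.55 = 422.001 g.
At 67.96% yield, actual mass of Cu = 422.001 × 0.6796 = 286.792 g.

286.79 g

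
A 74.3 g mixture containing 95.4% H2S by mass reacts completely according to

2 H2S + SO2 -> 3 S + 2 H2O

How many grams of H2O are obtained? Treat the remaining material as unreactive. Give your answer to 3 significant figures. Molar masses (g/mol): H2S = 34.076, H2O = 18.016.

Mass of pure H2S = 74.3 g × 0.954 = 70.88 g.
n(H2S) = 70.88 g / 34.076 g/mol = 2.080 mol.
From the equation the H2S:H2O mole ratio is 2:2, so n(H2O) = 2.080 × 2/2 = 2.080 mol.
Mass of H2O = 2.080 mol × 18.016 g/mol = 37.48 g.

37.5 g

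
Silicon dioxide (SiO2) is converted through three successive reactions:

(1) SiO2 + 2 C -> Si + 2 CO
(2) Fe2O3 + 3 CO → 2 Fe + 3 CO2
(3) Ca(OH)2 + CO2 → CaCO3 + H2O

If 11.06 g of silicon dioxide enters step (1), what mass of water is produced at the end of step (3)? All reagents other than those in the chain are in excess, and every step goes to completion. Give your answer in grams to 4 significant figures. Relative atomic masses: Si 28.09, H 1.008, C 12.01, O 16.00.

6.632 g

M(SiO2) = 28.09 + 2(16.00) = 60.09 g/mol.
M(H2O) = 2(1.008) + 16.00 = 18.016 g/mol.
n(SiO2) = 11.06 / 60.09 = 0.18406 mol.
Reaction (1): SiO2→CO ratio 1:2 ⇒ n(CO) = 0.36811 mol.
Reaction (2): CO→CO2 ratio 3:3 ⇒ n(CO2) = 0.36811 mol.
Reaction (3): CO2→H2O ratio 1:1 ⇒ n(H2O) = 0.36811 mol.
Mass of H2O = 0.36811 × 18.016 = 6.6320 g.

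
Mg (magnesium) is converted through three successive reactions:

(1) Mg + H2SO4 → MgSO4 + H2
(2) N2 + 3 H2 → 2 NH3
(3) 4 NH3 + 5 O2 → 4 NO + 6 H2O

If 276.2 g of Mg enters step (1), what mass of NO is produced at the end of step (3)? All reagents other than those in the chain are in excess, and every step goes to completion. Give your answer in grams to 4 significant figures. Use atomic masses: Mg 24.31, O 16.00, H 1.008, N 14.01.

M(Mg) = 24.31 g/mol.
M(NO) = 14.01 + 16.00 = 30.01 g/mol.
n(Mg) = 276.2 / 24.31 = 11.362 mol.
Reaction (1): Mg→H2 ratio 1:1 ⇒ n(H2) = 11.362 mol.
Reaction (2): H2→NH3 ratio 3:2 ⇒ n(NH3) = 7.5744 mol.
Reaction (3): NH3→NO ratio 4:4 ⇒ n(NO) = 7.5744 mol.
Mass of NO = 7.5744 × 30.01 = 227.31 g.

227.3 g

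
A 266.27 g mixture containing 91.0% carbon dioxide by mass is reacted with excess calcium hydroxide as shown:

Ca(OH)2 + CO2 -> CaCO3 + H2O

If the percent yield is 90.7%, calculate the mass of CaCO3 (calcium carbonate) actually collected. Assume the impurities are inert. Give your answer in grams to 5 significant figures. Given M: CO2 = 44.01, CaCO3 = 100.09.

Pure CO2 available = 266.27 g × 0.910 = 242.306 g.
n(CO2) = 242.306 g / 44.01 g/mol = 5.50570 mol.
From the equation the CO2:CaCO3 mole ratio is 1:1, so n(CaCO3) = 5.50570 × 1/1 = 5.50570 mol.
Mass of CaCO3 = 5.50570 mol × 100.09 g/mol = 551.065 g.
Actual mass collected = 551.065 g × 0.907 = 499.816 g.

499.82 g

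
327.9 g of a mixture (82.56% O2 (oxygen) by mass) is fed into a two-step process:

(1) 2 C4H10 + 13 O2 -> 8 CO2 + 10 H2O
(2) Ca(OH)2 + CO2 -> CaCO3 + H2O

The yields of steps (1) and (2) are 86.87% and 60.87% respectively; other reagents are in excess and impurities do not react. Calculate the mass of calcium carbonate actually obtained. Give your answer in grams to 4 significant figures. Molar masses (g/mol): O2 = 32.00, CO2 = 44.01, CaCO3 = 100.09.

275.5 g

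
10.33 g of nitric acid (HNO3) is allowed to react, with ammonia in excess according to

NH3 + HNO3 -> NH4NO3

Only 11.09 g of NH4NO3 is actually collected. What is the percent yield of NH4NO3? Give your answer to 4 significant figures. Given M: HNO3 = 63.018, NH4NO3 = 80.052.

n(HNO3) = 10.330 g / 63.018 g/mol = 0.16392 mol.
From the equation the HNO3:NH4NO3 mole ratio is 1:1, so n(NH4NO3) = 0.16392 × 1/1 = 0.16392 mol.
Mass of NH4NO3 = 0.16392 mol × 80.052 g/mol = 13.122 g.
This is the theoretical yield. Percent yield = 11.09 g / 13.122 g × 100% = 84.513%.

84.51 %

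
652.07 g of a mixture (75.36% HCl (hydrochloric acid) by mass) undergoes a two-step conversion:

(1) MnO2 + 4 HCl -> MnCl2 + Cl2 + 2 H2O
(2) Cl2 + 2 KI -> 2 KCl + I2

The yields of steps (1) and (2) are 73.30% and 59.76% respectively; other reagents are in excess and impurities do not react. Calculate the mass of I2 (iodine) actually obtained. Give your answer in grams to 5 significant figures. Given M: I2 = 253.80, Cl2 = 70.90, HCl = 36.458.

Pure HCl = 652.07 × 0.7536 = 491.400 g.
n(HCl) = 491.400 / 36.458 = 13.4785 mol.
Step 1 (HCl:Cl2 = 4:1): theoretical n(Cl2) = 3.36963 mol; at 73.30% yield, n(Cl2) = 2.46994 mol.
Step 2 (Cl2:I2 = 1:1): theoretical n(I2) = 2.46994 mol, so theoretical mass = 2.46994 × 253.80 = 626.871 g.
At 59.76% yield, actual mass of I2 = 626.871 × 0.5976 = 374.618 g.

374.62 g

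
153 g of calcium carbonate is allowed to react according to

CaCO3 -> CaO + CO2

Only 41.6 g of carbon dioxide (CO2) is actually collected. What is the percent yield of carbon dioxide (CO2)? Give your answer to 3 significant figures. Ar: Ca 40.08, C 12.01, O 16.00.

M(CaCO3) = 40.08 + 12.01 + 3(16.00) = 100.09 g/mol.
M(CO2) = 12.01 + 2(16.00) = 44.01 g/mol.
n(CaCO3) = 153.0 g / 100.09 g/mol = 1.529 mol.
From the equation the CaCO3:CO2 mole ratio is 1:1, so n(CO2) = 1.529 × 1/1 = 1.529 mol.
Mass of CO2 = 1.529 mol × 44.01 g/mol = 67.27 g.
This is the theoretical yield. Percent yield = 41.6 g / 67.27 g × 100% = 61.84%.

61.8 %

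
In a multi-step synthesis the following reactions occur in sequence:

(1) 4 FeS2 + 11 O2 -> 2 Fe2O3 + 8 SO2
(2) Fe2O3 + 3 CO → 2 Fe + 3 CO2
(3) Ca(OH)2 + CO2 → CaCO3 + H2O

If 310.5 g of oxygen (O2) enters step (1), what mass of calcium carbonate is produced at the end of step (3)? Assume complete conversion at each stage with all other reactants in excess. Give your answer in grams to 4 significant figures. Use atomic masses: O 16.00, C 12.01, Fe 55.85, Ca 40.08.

M(O2) = 2(16.00) = 32.00 g/mol.
M(CaCO3) = 40.08 + 12.01 + 3(16.00) = 100.09 g/mol.
n(O2) = 310.5 / 32.00 = 9.7031 mol.
Reaction (1): O2→Fe2O3 ratio 11:2 ⇒ n(Fe2O3) = 1.7642 mol.
Reaction (2): Fe2O3→CO2 ratio 1:3 ⇒ n(CO2) = 5.2926 mol.
Reaction (3): CO2→CaCO3 ratio 1:1 ⇒ n(CaCO3) = 5.2926 mol.
Mass of CaCO3 = 5.2926 × 100.09 = 529.74 g.

529.7 g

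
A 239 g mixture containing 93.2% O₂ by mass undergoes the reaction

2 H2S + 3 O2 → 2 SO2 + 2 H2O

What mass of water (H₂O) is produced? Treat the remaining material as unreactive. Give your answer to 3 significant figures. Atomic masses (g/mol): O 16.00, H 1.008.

Mass of pure O2 = 239 g × 0.932 = 222.7 g.
M(O2) = 2(16.00) = 32.00 g/mol.
M(H2O) = 2(1.008) + 16.00 = 18.016 g/mol.
n(O2) = 222.7 g / 32.00 g/mol = 6.961 mol.
From the equation the O2:H2O mole ratio is 3:2, so n(H2O) = 6.961 × 2/3 = 4.641 mol.
Mass of H2O = 4.641 mol × 18.016 g/mol = 83.60 g.

83.6 g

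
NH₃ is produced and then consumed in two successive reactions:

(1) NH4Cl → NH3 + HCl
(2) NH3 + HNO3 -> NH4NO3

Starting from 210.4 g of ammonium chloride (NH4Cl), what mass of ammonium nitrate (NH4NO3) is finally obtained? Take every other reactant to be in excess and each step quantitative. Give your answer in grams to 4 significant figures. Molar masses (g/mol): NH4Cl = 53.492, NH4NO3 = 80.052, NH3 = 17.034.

314.9 g

n(NH4Cl) = 210.40 / 53.492 = 3.9333 mol.
Step 1 gives a 1:1 ratio of NH4Cl to NH3, so n(NH3) = 3.9333 mol.
In step 2 the NH3:NH4NO3 ratio is 1:1, so n(NH4NO3) = 3.9333 mol.
Mass of NH4NO3 = 3.9333 × 80.052 = 314.87 g.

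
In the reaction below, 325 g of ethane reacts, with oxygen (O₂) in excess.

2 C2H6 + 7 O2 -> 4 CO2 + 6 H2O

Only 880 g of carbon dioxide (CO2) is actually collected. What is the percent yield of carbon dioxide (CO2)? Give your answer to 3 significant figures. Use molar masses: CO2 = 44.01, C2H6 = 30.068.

n(C2H6) = 325.0 g / 30.068 g/mol = 10.81 mol.
From the equation the C2H6:CO2 mole ratio is 2:4, so n(CO2) = 10.81 × 4/2 = 21.62 mol.
Mass of CO2 = 21.62 mol × 44.01 g/mol = 951.4 g.
This is the theoretical yield. Percent yield = 880 g / 951.4 g × 100% = 92.50%.

92.5 %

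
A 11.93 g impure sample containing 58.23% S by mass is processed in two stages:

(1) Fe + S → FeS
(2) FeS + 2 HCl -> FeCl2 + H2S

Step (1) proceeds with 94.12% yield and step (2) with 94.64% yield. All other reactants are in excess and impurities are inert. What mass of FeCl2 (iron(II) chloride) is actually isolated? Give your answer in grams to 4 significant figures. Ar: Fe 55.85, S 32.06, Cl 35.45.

24.46 g

Pure S = 11.93 × 0.5823 = 6.9468 g.
M(S) = 32.06 g/mol.
M(FeCl2) = 55.85 + 2(35.45) = 126.75 g/mol.
n(S) = 6.9468 / 32.06 = 0.21668 mol.
Step 1 (S:FeS = 1:1): theoretical n(FeS) = 0.21668 mol; at 94.12% yield, n(FeS) = 0.20394 mol.
Step 2 (FeS:FeCl2 = 1:1): theoretical n(FeCl2) = 0.20394 mol, so theoretical mass = 0.20394 × 126.75 = 25.850 g.
At 94.64% yield, actual mass of FeCl2 = 25.850 × 0.9464 = 24.464 g.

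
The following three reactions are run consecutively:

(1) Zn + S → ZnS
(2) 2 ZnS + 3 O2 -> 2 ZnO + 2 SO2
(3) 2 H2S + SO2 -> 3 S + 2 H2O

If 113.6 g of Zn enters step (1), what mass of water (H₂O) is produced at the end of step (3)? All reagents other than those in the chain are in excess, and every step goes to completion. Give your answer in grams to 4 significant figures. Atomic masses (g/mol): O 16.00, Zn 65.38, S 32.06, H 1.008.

M(Zn) = 65.38 g/mol.
M(H2O) = 2(1.008) + 16.00 = 18.016 g/mol.
n(Zn) = 113.6 / 65.38 = 1.7375 mol.
Reaction (1): Zn→ZnS ratio 1:1 ⇒ n(ZnS) = 1.7375 mol.
Reaction (2): ZnS→SO2 ratio 2:2 ⇒ n(SO2) = 1.7375 mol.
Reaction (3): SO2→H2O ratio 1:2 ⇒ n(H2O) = 3.4751 mol.
Mass of H2O = 3.4751 × 18.016 = 62.607 g.

62.61 g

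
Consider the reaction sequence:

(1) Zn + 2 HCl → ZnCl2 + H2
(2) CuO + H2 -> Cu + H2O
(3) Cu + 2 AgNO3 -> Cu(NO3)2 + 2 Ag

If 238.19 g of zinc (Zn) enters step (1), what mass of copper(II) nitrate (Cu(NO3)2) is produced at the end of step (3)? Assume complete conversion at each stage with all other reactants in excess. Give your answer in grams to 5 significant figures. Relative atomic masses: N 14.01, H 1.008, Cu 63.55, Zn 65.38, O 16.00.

683.35 g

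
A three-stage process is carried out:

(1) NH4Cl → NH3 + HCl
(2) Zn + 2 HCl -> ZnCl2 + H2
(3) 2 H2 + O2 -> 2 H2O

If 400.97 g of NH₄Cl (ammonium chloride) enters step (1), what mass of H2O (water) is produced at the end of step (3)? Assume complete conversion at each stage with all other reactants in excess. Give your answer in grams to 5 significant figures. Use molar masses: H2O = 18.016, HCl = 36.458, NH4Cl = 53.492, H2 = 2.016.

n(NH4Cl) = 400.97 / 53.492 = 7.49589 mol.
Reaction (1): NH4Cl→HCl ratio 1:1 ⇒ n(HCl) = 7.49589 mol.
Reaction (2): HCl→H2 ratio 2:1 ⇒ n(H2) = 3.74794 mol.
Reaction (3): H2→H2O ratio 2:2 ⇒ n(H2O) = 3.74794 mol.
Mass of H2O = 3.74794 × 18.016 = 67.5230 g.

67.523 g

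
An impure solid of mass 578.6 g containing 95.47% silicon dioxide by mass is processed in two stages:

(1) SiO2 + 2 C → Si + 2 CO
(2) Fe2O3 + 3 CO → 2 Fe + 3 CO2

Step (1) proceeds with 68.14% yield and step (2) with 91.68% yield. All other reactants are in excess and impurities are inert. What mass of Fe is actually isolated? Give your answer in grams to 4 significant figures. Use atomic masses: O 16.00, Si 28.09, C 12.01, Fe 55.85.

Pure SiO2 = 578.6 × 0.9547 = 552.39 g.
M(SiO2) = 28.09 + 2(16.00) = 60.09 g/mol.
M(Fe) = 55.85 g/mol.
n(SiO2) = 552.39 / 60.09 = 9.1927 mol.
Step 1 (SiO2:CO = 1:2): theoretical n(CO) = 18.385 mol; at 68.14% yield, n(CO) = 12.528 mol.
Step 2 (CO:Fe = 3:2): theoretical n(Fe) = 8.3519 mol, so theoretical mass = 8.3519 × 55.85 = 466.45 g.
At 91.68% yield, actual mass of Fe = 466.45 × 0.9168 = 427.64 g.

427.6 g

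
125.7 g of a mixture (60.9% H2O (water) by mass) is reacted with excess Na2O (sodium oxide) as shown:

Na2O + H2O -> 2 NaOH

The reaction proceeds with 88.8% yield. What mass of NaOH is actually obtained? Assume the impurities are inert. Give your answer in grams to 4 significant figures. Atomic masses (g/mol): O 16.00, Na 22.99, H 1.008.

301.8 g

Pure H2O available = 125.7 g × 0.609 = 76.551 g.
M(H2O) = 2(1.008) + 16.00 = 18.016 g/mol.
M(NaOH) = 22.99 + 16.00 + 1.008 = 39.998 g/mol.
n(H2O) = 76.551 g / 18.016 g/mol = 4.2491 mol.
From the equation the H2O:NaOH mole ratio is 1:2, so n(NaOH) = 4.2491 × 2/1 = 8.4981 mol.
Mass of NaOH = 8.4981 mol × 39.998 g/mol = 339.91 g.
Actual mass collected = 339.91 g × 0.888 = 301.84 g.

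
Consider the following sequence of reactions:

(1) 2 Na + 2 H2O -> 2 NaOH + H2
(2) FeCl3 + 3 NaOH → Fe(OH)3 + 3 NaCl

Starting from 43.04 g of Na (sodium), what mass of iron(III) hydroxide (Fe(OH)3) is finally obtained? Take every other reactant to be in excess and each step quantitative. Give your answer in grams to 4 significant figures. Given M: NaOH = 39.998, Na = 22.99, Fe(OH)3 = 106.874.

n(Na) = 43.040 / 22.99 = 1.8721 mol.
Step 1 gives a 2:2 ratio of Na to NaOH, so n(NaOH) = 1.8721 mol.
In step 2 the NaOH:Fe(OH)3 ratio is 3:1, so n(Fe(OH)3) = 0.62404 mol.
Mass of Fe(OH)3 = 0.62404 × 106.874 = 66.694 g.

66.69 g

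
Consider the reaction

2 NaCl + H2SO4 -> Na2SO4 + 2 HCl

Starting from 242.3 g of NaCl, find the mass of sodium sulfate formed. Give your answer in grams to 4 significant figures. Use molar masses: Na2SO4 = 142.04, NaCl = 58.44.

n(NaCl) = 242.30 g / 58.44 g/mol = 4.1461 mol.
From the equation the NaCl:Na2SO4 mole ratio is 2:1, so n(Na2SO4) = 4.1461 × 1/2 = 2.0731 mol.
Mass of Na2SO4 = 2.0731 mol × 142.04 g/mol = 294.46 g.

294.5 g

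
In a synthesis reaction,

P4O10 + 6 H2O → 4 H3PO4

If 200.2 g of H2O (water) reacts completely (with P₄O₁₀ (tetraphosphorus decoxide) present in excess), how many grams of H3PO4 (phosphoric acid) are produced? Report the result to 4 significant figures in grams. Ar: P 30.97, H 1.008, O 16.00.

726.0 g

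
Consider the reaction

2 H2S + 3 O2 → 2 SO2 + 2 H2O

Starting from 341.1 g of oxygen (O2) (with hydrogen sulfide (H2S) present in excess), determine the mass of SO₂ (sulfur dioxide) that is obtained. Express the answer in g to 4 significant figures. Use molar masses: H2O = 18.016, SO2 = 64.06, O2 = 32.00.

455.2 g

n(O2) = 341.10 g / 32.00 g/mol = 10.659 mol.
From the equation the O2:SO2 mole ratio is 3:2, so n(SO2) = 10.659 × 2/3 = 7.1063 mol.
Mass of SO2 = 7.1063 mol × 64.06 g/mol = 455.23 g.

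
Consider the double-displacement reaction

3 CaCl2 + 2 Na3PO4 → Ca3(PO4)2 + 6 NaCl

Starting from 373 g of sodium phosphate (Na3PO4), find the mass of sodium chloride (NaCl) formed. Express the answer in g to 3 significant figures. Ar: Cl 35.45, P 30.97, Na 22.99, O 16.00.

M(Na3PO4) = 3(22.99) + 30.97 + 4(16.00) = 163.94 g/mol.
M(NaCl) = 22.99 + 35.45 = 58.44 g/mol.
n(Na3PO4) = 373.0 g / 163.94 g/mol = 2.275 mol.
From the equation the Na3PO4:NaCl mole ratio is 2:6, so n(NaCl) = 2.275 × 6/2 = 6.826 mol.
Mass of NaCl = 6.826 mol × 58.44 g/mol = 398.9 g.

399 g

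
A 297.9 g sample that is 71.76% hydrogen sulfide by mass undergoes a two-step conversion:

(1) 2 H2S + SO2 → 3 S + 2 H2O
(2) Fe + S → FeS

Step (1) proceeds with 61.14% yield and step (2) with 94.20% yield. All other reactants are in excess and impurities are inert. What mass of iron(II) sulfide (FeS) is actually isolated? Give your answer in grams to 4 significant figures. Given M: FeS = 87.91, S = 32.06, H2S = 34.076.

476.4 g

Pure H2S = 297.9 × 0.7176 = 213.77 g.
n(H2S) = 213.77 / 34.076 = 6.2734 mol.
Step 1 (H2S:S = 2:3): theoretical n(S) = 9.4101 mol; at 61.14% yield, n(S) = 5.7534 mol.
Step 2 (S:FeS = 1:1): theoretical n(FeS) = 5.7534 mol, so theoretical mass = 5.7534 × 87.91 = 505.78 g.
At 94.20% yield, actual mass of FeS = 505.78 × 0.9420 = 476.44 g.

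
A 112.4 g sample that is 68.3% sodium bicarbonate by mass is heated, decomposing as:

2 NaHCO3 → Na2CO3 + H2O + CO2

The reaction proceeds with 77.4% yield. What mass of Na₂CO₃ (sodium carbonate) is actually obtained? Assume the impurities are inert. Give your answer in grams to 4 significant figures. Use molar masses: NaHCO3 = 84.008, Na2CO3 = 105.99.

37.48 g

Pure NaHCO3 available = 112.4 g × 0.683 = 76.769 g.
n(NaHCO3) = 76.769 g / 84.008 g/mol = 0.91383 mol.
From the equation the NaHCO3:Na2CO3 mole ratio is 2:1, so n(Na2CO3) = 0.91383 × 1/2 = 0.45692 mol.
Mass of Na2CO3 = 0.45692 mol × 105.99 g/mol = 48.429 g.
Actual mass collected = 48.429 g × 0.774 = 37.484 g.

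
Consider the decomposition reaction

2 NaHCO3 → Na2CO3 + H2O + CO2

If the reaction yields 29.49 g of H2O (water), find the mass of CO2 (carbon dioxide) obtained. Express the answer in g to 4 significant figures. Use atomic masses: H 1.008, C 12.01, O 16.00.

M(H2O) = 2(1.008) + 16.00 = 18.016 g/mol.
M(CO2) = 12.01 + 2(16.00) = 44.01 g/mol.
n(H2O) = 29.490 g / 18.016 g/mol = 1.6369 mol.
From the equation the H2O:CO2 mole ratio is 1:1, so n(CO2) = 1.6369 × 1/1 = 1.6369 mol.
Mass of CO2 = 1.6369 mol × 44.01 g/mol = 72.039 g.

72.04 g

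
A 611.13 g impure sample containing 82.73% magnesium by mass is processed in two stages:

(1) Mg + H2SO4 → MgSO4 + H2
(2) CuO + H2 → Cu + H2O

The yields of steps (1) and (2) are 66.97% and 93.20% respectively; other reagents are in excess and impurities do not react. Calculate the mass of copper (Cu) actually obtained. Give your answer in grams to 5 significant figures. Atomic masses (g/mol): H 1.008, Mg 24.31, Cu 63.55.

Pure Mg = 611.13 × 0.8273 = 505.588 g.
M(Mg) = 24.31 g/mol.
M(Cu) = 63.55 g/mol.
n(Mg) = 505.588 / 24.31 = 20.7975 mol.
Step 1 (Mg:H2 = 1:1): theoretical n(H2) = 20.7975 mol; at 66.97% yield, n(H2) = 13.9281 mol.
Step 2 (H2:Cu = 1:1): theoretical n(Cu) = 13.9281 mol, so theoretical mass = 13.9281 × 63.55 = 885.131 g.
At 93.20% yield, actual mass of Cu = 885.131 × 0.9320 = 824.942 g.

824.94 g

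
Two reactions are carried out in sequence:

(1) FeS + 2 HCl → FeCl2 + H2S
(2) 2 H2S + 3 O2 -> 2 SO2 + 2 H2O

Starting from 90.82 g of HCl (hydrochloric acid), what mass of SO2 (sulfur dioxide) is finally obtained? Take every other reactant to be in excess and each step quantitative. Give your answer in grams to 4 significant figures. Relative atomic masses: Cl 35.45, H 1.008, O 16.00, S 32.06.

M(HCl) = 1.008 + 35.45 = 36.458 g/mol.
M(SO2) = 32.06 + 2(16.00) = 64.06 g/mol.
n(HCl) = 90.820 / 36.458 = 2.4911 mol.
Step 1 gives a 2:1 ratio of HCl to H2S, so n(H2S) = 1.2455 mol.
In step 2 the H2S:SO2 ratio is 2:2, so n(SO2) = 1.2455 mol.
Mass of SO2 = 1.2455 × 64.06 = 79.789 g.

79.79 g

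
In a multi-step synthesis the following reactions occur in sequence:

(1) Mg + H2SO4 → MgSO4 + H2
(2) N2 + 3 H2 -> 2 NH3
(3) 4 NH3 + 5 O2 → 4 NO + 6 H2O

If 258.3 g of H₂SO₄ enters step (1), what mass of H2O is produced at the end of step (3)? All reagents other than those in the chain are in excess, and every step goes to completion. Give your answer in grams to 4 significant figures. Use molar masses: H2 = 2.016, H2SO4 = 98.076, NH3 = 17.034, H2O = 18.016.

47.45 g

n(H2SO4) = 258.3 / 98.076 = 2.6337 mol.
Reaction (1): H2SO4→H2 ratio 1:1 ⇒ n(H2) = 2.6337 mol.
Reaction (2): H2→NH3 ratio 3:2 ⇒ n(NH3) = 1.7558 mol.
Reaction (3): NH3→H2O ratio 4:6 ⇒ n(H2O) = 2.6337 mol.
Mass of H2O = 2.6337 × 18.016 = 47.448 g.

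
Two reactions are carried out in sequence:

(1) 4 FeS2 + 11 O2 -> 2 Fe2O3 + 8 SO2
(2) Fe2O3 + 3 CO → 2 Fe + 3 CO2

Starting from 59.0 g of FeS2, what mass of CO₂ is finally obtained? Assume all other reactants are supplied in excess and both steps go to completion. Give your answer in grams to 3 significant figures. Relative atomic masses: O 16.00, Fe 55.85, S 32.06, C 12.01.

32.5 g

M(FeS2) = 55.85 + 2(32.06) = 119.97 g/mol.
M(CO2) = 12.01 + 2(16.00) = 44.01 g/mol.
n(FeS2) = 59.00 / 119.97 = 0.4918 mol.
Step 1 gives a 4:2 ratio of FeS2 to Fe2O3, so n(Fe2O3) = 0.2459 mol.
In step 2 the Fe2O3:CO2 ratio is 1:3, so n(CO2) = 0.7377 mol.
Mass of CO2 = 0.7377 × 44.01 = 32.47 g.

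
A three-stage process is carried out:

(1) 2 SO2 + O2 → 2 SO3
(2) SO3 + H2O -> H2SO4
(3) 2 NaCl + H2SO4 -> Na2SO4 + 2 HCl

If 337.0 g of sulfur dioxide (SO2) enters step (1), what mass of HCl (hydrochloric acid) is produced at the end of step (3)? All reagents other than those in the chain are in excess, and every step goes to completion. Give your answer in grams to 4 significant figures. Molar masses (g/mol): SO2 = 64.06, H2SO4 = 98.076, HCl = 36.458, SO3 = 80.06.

n(SO2) = 337.0 / 64.06 = 5.2607 mol.
Reaction (1): SO2→SO3 ratio 2:2 ⇒ n(SO3) = 5.2607 mol.
Reaction (2): SO3→H2SO4 ratio 1:1 ⇒ n(H2SO4) = 5.2607 mol.
Reaction (3): H2SO4→HCl ratio 1:2 ⇒ n(HCl) = 10.521 mol.
Mass of HCl = 10.521 × 36.458 = 383.59 g.

383.6 g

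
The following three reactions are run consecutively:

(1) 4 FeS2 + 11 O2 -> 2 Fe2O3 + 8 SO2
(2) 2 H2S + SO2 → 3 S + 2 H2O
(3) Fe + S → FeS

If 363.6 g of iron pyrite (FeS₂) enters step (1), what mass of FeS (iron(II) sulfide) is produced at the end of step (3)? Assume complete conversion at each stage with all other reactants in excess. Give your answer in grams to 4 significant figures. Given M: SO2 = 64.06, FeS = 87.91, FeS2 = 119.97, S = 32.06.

1599 g

n(FeS2) = 363.6 / 119.97 = 3.0308 mol.
Reaction (1): FeS2→SO2 ratio 4:8 ⇒ n(SO2) = 6.0615 mol.
Reaction (2): SO2→S ratio 1:3 ⇒ n(S) = 18.185 mol.
Reaction (3): S→FeS ratio 1:1 ⇒ n(FeS) = 18.185 mol.
Mass of FeS = 18.185 × 87.91 = 1598.6 g.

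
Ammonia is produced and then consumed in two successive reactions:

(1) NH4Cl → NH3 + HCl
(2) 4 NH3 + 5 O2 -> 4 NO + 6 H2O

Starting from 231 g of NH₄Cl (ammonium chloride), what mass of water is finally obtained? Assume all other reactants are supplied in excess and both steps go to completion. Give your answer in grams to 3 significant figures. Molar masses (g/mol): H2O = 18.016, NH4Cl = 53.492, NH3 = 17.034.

117 g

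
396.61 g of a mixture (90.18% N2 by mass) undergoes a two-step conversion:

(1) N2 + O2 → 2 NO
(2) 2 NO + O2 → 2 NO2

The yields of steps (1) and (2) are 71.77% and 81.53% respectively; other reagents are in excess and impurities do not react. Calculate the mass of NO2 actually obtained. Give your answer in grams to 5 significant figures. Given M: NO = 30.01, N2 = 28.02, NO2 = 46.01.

687.30 g

Pure N2 = 396.61 × 0.9018 = 357.663 g.
n(N2) = 357.663 / 28.02 = 12.7646 mol.
Step 1 (N2:NO = 1:2): theoretical n(NO) = 25.5291 mol; at 71.77% yield, n(NO) = 18.3222 mol.
Step 2 (NO:NO2 = 2:2): theoretical n(NO2) = 18.3222 mol, so theoretical mass = 18.3222 × 46.01 = 843.007 g.
At 81.53% yield, actual mass of NO2 = 843.007 × 0.8153 = 687.303 g.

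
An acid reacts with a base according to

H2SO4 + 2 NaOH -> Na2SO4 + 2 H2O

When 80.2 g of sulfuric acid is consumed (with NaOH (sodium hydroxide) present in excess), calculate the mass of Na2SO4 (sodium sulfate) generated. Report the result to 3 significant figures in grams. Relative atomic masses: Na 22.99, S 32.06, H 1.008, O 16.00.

116 g

M(H2SO4) = 2(1.008) + 32.06 + 4(16.00) = 98.076 g/mol.
M(Na2SO4) = 2(22.99) + 32.06 + 4(16.00) = 142.04 g/mol.
n(H2SO4) = 80.20 g / 98.076 g/mol = 0.8177 mol.
From the equation the H2SO4:Na2SO4 mole ratio is 1:1, so n(Na2SO4) = 0.8177 × 1/1 = 0.8177 mol.
Mass of Na2SO4 = 0.8177 mol × 142.04 g/mol = 116.2 g.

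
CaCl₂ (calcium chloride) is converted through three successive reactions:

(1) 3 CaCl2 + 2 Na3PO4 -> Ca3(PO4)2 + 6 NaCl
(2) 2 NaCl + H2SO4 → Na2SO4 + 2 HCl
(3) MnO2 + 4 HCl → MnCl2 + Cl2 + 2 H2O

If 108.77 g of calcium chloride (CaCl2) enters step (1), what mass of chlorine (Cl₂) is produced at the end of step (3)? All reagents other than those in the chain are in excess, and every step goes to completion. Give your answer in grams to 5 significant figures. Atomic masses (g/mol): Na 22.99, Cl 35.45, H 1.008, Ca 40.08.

34.744 g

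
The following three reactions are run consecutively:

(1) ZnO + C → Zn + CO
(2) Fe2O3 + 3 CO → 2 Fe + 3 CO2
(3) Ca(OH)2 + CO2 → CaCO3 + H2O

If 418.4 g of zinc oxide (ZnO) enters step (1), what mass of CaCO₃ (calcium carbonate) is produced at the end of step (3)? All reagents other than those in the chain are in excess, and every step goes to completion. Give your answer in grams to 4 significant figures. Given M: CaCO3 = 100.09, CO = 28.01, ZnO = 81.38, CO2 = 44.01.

514.6 g

n(ZnO) = 418.4 / 81.38 = 5.1413 mol.
Reaction (1): ZnO→CO ratio 1:1 ⇒ n(CO) = 5.1413 mol.
Reaction (2): CO→CO2 ratio 3:3 ⇒ n(CO2) = 5.1413 mol.
Reaction (3): CO2→CaCO3 ratio 1:1 ⇒ n(CaCO3) = 5.1413 mol.
Mass of CaCO3 = 5.1413 × 100.09 = 514.59 g.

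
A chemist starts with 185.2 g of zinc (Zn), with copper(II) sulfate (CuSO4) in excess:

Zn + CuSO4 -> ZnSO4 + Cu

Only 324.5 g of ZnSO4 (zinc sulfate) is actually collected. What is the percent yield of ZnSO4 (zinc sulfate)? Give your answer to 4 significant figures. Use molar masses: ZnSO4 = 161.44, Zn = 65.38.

70.96 %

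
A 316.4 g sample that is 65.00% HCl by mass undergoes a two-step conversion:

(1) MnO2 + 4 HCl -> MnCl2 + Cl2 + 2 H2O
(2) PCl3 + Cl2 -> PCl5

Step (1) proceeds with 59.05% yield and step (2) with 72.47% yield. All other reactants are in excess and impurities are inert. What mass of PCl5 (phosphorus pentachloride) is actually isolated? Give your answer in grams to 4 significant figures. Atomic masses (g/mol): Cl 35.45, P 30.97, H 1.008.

125.7 g

Pure HCl = 316.4 × 0.6500 = 205.66 g.
M(HCl) = 1.008 + 35.45 = 36.458 g/mol.
M(PCl5) = 30.97 + 5(35.45) = 208.22 g/mol.
n(HCl) = 205.66 / 36.458 = 5.6410 mol.
Step 1 (HCl:Cl2 = 4:1): theoretical n(Cl2) = 1.4103 mol; at 59.05% yield, n(Cl2) = 0.83275 mol.
Step 2 (Cl2:PCl5 = 1:1): theoretical n(PCl5) = 0.83275 mol, so theoretical mass = 0.83275 × 208.22 = 173.40 g.
At 72.47% yield, actual mass of PCl5 = 173.40 × 0.7247 = 125.66 g.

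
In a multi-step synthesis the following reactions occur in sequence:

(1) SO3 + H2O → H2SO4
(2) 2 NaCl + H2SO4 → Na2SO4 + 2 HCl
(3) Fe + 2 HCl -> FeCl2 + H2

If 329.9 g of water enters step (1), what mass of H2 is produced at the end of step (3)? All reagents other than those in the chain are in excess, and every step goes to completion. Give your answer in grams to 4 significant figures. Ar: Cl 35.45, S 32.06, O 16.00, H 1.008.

M(H2O) = 2(1.008) + 16.00 = 18.016 g/mol.
M(H2) = 2(1.008) = 2.016 g/mol.
n(H2O) = 329.9 / 18.016 = 18.312 mol.
Reaction (1): H2O→H2SO4 ratio 1:1 ⇒ n(H2SO4) = 18.312 mol.
Reaction (2): H2SO4→HCl ratio 1:2 ⇒ n(HCl) = 36.623 mol.
Reaction (3): HCl→H2 ratio 2:1 ⇒ n(H2) = 18.312 mol.
Mass of H2 = 18.312 × 2.016 = 36.916 g.

36.92 g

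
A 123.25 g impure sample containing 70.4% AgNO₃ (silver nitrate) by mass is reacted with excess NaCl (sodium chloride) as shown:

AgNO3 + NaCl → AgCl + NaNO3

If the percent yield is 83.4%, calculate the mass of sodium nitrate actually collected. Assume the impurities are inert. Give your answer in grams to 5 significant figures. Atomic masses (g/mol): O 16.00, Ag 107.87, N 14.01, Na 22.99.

36.208 g

Pure AgNO3 available = 123.25 g × 0.704 = 86.7680 g.
M(AgNO3) = 107.87 + 14.01 + 3(16.00) = 169.88 g/mol.
M(NaNO3) = 22.99 + 14.01 + 3(16.00) = 85.00 g/mol.
n(AgNO3) = 86.7680 g / 169.88 g/mol = 0.510761 mol.
From the equation the AgNO3:NaNO3 mole ratio is 1:1, so n(NaNO3) = 0.510761 × 1/1 = 0.510761 mol.
Mass of NaNO3 = 0.510761 mol × 85.00 g/mol = 43.4146 g.
Actual mass collected = 43.4146 g × 0.834 = 36.2078 g.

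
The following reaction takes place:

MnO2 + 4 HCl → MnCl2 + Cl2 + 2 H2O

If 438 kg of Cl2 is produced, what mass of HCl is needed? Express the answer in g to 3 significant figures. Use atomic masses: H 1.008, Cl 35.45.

901000 g

M(Cl2) = 2(35.45) = 70.90 g/mol.
M(HCl) = 1.008 + 35.45 = 36.458 g/mol.
Convert: 438 kg = 438000 g.
n(Cl2) = 438000 g / 70.90 g/mol = 6178 mol.
From the equation the Cl2:HCl mole ratio is 1:4, so n(HCl) = 6178 × 4/1 = 24710 mol.
Mass of HCl = 24710 mol × 36.458 g/mol = 900900 g.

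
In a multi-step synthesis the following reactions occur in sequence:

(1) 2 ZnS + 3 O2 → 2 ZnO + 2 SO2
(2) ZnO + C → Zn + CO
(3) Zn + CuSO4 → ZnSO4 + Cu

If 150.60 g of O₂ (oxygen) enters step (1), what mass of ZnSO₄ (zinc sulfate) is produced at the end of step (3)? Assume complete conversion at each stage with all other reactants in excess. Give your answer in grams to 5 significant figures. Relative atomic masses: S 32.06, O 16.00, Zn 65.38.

506.52 g

M(O2) = 2(16.00) = 32.00 g/mol.
M(ZnSO4) = 65.38 + 32.06 + 4(16.00) = 161.44 g/mol.
n(O2) = 150.60 / 32.00 = 4.70625 mol.
Reaction (1): O2→ZnO ratio 3:2 ⇒ n(ZnO) = 3.13750 mol.
Reaction (2): ZnO→Zn ratio 1:1 ⇒ n(Zn) = 3.13750 mol.
Reaction (3): Zn→ZnSO4 ratio 1:1 ⇒ n(ZnSO4) = 3.13750 mol.
Mass of ZnSO4 = 3.13750 × 161.44 = 506.518 g.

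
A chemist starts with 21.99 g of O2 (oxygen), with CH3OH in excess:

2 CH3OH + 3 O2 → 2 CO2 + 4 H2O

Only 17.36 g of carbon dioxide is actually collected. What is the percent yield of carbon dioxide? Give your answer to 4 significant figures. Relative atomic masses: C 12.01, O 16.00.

86.10 %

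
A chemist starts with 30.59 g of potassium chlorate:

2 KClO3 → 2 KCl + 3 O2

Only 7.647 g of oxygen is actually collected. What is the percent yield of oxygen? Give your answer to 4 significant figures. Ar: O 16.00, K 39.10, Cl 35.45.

M(KClO3) = 39.10 + 35.45 + 3(16.00) = 122.55 g/mol.
M(O2) = 2(16.00) = 32.00 g/mol.
n(KClO3) = 30.590 g / 122.55 g/mol = 0.24961 mol.
From the equation the KClO3:O2 mole ratio is 2:3, so n(O2) = 0.24961 × 3/2 = 0.37442 mol.
Mass of O2 = 0.37442 mol × 32.00 g/mol = 11.981 g.
This is the theoretical yield. Percent yield = 7.647 g / 11.981 g × 100% = 63.824%.

63.82 %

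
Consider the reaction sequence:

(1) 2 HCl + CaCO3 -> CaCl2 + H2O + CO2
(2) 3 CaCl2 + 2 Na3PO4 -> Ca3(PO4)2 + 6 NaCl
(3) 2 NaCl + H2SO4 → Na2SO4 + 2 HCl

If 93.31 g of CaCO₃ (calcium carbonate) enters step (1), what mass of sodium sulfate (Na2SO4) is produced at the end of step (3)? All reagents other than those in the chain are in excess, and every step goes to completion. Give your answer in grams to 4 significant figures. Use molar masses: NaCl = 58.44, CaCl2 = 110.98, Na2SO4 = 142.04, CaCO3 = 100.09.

132.4 g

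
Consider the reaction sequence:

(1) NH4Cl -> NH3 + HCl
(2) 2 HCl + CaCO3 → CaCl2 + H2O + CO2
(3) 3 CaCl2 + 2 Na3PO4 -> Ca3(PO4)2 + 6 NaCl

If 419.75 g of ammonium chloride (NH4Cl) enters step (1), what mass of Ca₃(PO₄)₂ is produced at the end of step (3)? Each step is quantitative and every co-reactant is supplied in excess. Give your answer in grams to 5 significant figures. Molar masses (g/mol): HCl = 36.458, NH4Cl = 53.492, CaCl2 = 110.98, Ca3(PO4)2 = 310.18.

n(NH4Cl) = 419.75 / 53.492 = 7.84697 mol.
Reaction (1): NH4Cl→HCl ratio 1:1 ⇒ n(HCl) = 7.84697 mol.
Reaction (2): HCl→CaCl2 ratio 2:1 ⇒ n(CaCl2) = 3.92348 mol.
Reaction (3): CaCl2→Ca3(PO4)2 ratio 3:1 ⇒ n(Ca3(PO4)2) = 1.30783 mol.
Mass of Ca3(PO4)2 = 1.30783 × 310.18 = 405.662 g.

405.66 g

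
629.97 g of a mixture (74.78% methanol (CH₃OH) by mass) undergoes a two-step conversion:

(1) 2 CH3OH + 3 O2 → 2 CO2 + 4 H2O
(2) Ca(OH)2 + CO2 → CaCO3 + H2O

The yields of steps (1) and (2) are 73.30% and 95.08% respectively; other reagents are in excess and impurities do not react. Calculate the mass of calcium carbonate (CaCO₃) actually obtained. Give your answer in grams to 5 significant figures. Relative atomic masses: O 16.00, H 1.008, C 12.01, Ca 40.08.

Pure CH3OH = 629.97 × 0.7478 = 471.092 g.
M(CH3OH) = 12.01 + 4(1.008) + 16.00 = 32.042 g/mol.
M(CaCO3) = 40.08 + 12.01 + 3(16.00) = 100.09 g/mol.
n(CH3OH) = 471.092 / 32.042 = 14.7023 mol.
Step 1 (CH3OH:CO2 = 2:2): theoretical n(CO2) = 14.7023 mol; at 73.30% yield, n(CO2) = 10.7768 mol.
Step 2 (CO2:CaCO3 = 1:1): theoretical n(CaCO3) = 10.7768 mol, so theoretical mass = 10.7768 × 100.09 = 1078.65 g.
At 95.08% yield, actual mass of CaCO3 = 1078.65 × 0.9508 = 1025.58 g.

1025.6 g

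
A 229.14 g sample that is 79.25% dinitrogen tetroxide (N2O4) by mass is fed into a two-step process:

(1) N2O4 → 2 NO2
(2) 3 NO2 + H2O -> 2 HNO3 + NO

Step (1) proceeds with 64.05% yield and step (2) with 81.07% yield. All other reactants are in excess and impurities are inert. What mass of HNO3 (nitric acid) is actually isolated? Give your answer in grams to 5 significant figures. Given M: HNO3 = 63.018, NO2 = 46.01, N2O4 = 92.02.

Pure N2O4 = 229.14 × 0.7925 = 181.593 g.
n(N2O4) = 181.593 / 92.02 = 1.97341 mol.
Step 1 (N2O4:NO2 = 1:2): theoretical n(NO2) = 3.94683 mol; at 64.05% yield, n(NO2) = 2.52794 mol.
Step 2 (NO2:HNO3 = 3:2): theoretical n(HNO3) = 1.68529 mol, so theoretical mass = 1.68529 × 63.018 = 106.204 g.
At 81.07% yield, actual mass of HNO3 = 106.204 × 0.8107 = 86.0995 g.

86.099 g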